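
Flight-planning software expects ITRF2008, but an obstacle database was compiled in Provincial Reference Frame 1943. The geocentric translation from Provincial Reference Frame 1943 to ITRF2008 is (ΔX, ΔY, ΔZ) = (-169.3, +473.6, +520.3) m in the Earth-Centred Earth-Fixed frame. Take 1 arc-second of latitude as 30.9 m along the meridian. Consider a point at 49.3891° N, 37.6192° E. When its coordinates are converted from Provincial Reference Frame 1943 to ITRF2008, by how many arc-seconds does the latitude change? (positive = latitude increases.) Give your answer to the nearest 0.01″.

sin φ = 0.759147, cos φ = 0.650919, sin λ = 0.610411, cos λ = 0.792085.
North component: ΔN = −sin φ cos λ·ΔX − sin φ sin λ·ΔY + cos φ·ΔZ = −(0.759147)(0.792085)(-169.3) − (0.759147)(0.610411)(473.6) + (0.650919)(520.3) = 221.01 m.
1° of latitude spans 3600 × 30.90 = 111240 m, so Δφ = 221.01 / 111240 × 3600 = 7.153″.

Δφ = 7.15″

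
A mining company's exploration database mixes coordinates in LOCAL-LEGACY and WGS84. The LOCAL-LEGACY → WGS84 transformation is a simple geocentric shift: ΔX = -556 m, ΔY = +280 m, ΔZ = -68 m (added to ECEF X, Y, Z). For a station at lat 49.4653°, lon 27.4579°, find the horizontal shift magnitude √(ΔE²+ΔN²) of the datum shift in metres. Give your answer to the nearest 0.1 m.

555.9 m

At φ = 49.4653°, λ = 27.4579°: sin φ = 0.760013, cos φ = 0.649908, sin λ = 0.461097, cos λ = 0.887350.
ΔE = −sin λ·ΔX + cos λ·ΔY = −(0.461097)·(-556) + (0.887350)·(280) = 504.83 m.
ΔN = −sin φ cos λ·ΔX − sin φ sin λ·ΔY + cos φ·ΔZ = −(0.760013)(0.887350)(-556) − (0.760013)(0.461097)(280) + (0.649908)(-68) = 232.65 m.
Horizontal magnitude = √(ΔE² + ΔN²) = √(504.83² + 232.65²) = 555.86 m.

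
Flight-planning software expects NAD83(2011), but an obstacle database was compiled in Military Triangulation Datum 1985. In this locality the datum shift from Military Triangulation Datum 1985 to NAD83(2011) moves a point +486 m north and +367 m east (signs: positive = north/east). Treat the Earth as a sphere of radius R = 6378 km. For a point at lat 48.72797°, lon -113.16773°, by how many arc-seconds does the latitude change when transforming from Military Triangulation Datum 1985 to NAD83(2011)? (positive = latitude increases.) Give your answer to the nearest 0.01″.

On a sphere of radius R, 1 rad of latitude = R, so Δφ = ΔN / R = 486.0 / 6378000 = 7.6199e-05 rad = 15.717″.

Δφ = 15.72″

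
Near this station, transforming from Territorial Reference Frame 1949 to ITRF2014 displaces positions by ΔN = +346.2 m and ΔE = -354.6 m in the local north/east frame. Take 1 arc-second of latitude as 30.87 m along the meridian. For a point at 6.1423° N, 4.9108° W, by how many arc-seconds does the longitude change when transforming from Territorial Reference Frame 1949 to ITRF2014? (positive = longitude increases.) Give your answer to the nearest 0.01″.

Δλ = -11.55″

At latitude 6.1423°, cos φ = 0.994259.
1″ of longitude at this latitude = 30.87 × cos φ = 30.6928 m, so Δλ = -354.6 / 30.6928 = -11.553″.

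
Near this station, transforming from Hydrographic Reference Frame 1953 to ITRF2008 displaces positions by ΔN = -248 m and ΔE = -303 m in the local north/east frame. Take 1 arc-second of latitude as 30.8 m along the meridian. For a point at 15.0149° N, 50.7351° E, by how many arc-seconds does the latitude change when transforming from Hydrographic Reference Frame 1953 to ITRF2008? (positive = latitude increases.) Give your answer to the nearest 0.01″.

Δφ = -8.05″

1″ of latitude = 30.80 m, so Δφ = -248.0 / 30.80 = -8.052″.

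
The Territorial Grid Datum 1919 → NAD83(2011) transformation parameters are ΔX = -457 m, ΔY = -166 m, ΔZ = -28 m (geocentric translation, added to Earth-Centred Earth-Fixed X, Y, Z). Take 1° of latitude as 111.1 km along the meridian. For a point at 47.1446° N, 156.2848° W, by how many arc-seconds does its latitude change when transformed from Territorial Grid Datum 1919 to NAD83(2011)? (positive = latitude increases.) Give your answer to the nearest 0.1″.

Δφ = -12.1″

sin φ = 0.733073, cos φ = 0.680150, sin λ = -0.402191, cos λ = -0.915556.
North component: ΔN = −sin φ cos λ·ΔX − sin φ sin λ·ΔY + cos φ·ΔZ = −(0.733073)(-0.915556)(-457) − (0.733073)(-0.402191)(-166) + (0.680150)(-28) = -374.71 m.
1° of latitude spans 111100 m, so Δφ = -374.71 / 111100 × 3600 = -12.142″.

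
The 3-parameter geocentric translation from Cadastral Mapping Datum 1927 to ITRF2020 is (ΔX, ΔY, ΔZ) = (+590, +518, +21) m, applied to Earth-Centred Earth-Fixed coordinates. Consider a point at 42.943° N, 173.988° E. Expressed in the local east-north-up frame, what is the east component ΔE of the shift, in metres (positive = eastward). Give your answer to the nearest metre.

ΔE = -577 m

At φ = 42.943°, λ = 173.988°: sin φ = 0.681270, cos φ = 0.732032, sin λ = 0.104737, cos λ = -0.994500.
ΔE = −sin λ·ΔX + cos λ·ΔY = −(0.104737)·(590) + (-0.994500)·(518) = -576.95 m.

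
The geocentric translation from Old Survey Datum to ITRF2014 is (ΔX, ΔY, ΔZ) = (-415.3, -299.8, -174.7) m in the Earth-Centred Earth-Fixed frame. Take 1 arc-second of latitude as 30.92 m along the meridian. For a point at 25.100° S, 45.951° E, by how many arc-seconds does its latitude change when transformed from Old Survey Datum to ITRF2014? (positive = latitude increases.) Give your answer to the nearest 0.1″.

sin φ = -0.424199, cos φ = 0.905569, sin λ = 0.718745, cos λ = 0.695273.
North component: ΔN = −sin φ cos λ·ΔX − sin φ sin λ·ΔY + cos φ·ΔZ = −(-0.424199)(0.695273)(-415.3) − (-0.424199)(0.718745)(-299.8) + (0.905569)(-174.7) = -372.10 m.
1° of latitude spans 3600 × 30.92 = 111312 m, so Δφ = -372.10 / 111312 × 3600 = -12.034″.

Δφ = -12.0″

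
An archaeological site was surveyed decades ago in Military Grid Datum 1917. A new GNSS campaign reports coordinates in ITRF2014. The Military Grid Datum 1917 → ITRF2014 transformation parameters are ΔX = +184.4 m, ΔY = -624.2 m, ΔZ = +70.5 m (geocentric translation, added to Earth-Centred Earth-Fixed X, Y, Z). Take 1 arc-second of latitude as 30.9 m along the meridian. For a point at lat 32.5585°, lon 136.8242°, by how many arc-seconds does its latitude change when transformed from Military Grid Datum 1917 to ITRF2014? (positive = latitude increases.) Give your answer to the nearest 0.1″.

sin φ = 0.538160, cos φ = 0.842842, sin λ = 0.684239, cos λ = -0.729258.
North component: ΔN = −sin φ cos λ·ΔX − sin φ sin λ·ΔY + cos φ·ΔZ = −(0.538160)(-0.729258)(184.4) − (0.538160)(0.684239)(-624.2) + (0.842842)(70.5) = 361.64 m.
1° of latitude spans 3600 × 30.90 = 111240 m, so Δφ = 361.64 / 111240 × 3600 = 11.704″.

Δφ = 11.7″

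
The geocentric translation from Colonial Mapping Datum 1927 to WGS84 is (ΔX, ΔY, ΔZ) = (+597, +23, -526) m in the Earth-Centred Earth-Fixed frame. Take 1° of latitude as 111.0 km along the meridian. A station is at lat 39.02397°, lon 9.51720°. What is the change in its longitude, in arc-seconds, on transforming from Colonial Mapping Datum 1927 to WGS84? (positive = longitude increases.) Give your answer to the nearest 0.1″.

Δλ = -3.2″

sin φ = 0.629645, cos φ = 0.776883, sin λ = 0.165344, cos λ = 0.986236.
East component: ΔE = −sin λ·ΔX + cos λ·ΔY = −(0.165344)(597) + (0.986236)(23) = -76.03 m.
1° of latitude spans 111000 m; at latitude φ, 1° of longitude spans that × cos φ = 86234.0 m, so Δλ = -76.03 / 86234.0 × 3600 = -3.174″.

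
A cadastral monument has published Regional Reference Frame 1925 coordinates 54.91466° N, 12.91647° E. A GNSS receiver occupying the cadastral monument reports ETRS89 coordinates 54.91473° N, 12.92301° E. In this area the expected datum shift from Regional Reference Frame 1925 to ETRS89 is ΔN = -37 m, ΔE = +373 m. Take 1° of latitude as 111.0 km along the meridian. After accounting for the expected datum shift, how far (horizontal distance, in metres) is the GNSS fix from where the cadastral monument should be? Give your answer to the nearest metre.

Observed coordinate differences: Δφ = +0.00007°, Δλ = +0.00654°.
Converting to metres (1° lat = 111000 m, cos φ = 0.574796): observed ΔN = 7.8 m, observed ΔE = 417.3 m.
Subtracting the expected shift leaves a residual of 7.8 − (-37) = 44.8 m north and 417.3 − (373) = 44.3 m east.
Residual distance = √(44.8² + 44.3²) = 63.0 m.

63 m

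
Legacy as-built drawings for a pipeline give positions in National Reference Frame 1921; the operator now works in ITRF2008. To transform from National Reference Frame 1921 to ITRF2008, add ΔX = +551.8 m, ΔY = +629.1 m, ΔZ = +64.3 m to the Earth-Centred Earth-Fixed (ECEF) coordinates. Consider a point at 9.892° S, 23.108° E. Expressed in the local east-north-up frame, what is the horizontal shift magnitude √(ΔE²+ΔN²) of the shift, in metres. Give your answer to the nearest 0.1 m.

At φ = -9.892°, λ = 23.108°: sin φ = -0.171792, cos φ = 0.985133, sin λ = 0.392466, cos λ = 0.919767.
ΔE = −sin λ·ΔX + cos λ·ΔY = −(0.392466)·(551.8) + (0.919767)·(629.1) = 362.06 m.
ΔN = −sin φ cos λ·ΔX − sin φ sin λ·ΔY + cos φ·ΔZ = −(-0.171792)(0.919767)(551.8) − (-0.171792)(0.392466)(629.1) + (0.985133)(64.3) = 192.95 m.
Horizontal magnitude = √(ΔE² + ΔN²) = √(362.06² + 192.95²) = 410.27 m.

410.3 m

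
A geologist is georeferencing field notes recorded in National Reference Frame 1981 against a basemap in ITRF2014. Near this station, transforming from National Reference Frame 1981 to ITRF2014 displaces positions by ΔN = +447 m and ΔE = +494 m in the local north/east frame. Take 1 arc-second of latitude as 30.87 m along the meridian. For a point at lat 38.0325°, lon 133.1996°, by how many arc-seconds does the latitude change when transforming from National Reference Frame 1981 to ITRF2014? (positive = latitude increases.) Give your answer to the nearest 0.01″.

1″ of latitude = 30.87 m, so Δφ = 447.0 / 30.87 = 14.480″.

Δφ = 14.48″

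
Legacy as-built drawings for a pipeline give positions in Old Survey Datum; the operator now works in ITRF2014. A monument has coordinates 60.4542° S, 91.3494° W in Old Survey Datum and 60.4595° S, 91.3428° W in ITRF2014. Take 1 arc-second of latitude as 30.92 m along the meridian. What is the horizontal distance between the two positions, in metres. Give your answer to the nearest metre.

692 m

Δφ = -60.4595° − -60.4542° = -0.0053°; Δλ = -91.3428° − -91.3494° = +0.0066°.
1° of latitude = 3600 × 30.92 = 111312 m.
ΔN = Δφ × 111312 = -590.0 m; ΔE = Δλ × 111312 × cos(-60.4542°) = +0.0066 × 111312 × 0.493119 = 362.3 m.
Distance = √(ΔE² + ΔN²) = √(362.3² + (-590.0)²) = 692.3 m.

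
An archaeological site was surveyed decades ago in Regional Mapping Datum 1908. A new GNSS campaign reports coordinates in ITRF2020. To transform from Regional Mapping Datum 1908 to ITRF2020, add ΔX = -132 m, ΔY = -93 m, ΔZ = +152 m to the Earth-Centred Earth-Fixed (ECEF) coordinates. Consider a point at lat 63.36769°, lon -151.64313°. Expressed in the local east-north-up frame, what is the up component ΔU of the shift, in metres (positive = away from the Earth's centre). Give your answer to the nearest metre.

The local up (radial) axis is (cos φ cos λ, cos φ sin λ, sin φ), giving ΔU = 52.071 + 19.800 + 135.873 = 207.74 m.

ΔU = 208 m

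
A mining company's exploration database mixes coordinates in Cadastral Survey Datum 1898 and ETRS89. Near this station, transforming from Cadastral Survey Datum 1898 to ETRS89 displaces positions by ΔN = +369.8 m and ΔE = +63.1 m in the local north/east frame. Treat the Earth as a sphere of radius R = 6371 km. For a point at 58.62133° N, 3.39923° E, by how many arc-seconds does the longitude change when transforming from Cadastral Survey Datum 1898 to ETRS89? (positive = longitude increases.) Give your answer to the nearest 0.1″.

At latitude 58.62133°, cos φ = 0.520692.
One radian of longitude at latitude φ spans R cos φ, so Δλ = ΔE / (R cos φ) = 63.1 / (6371000 × 0.520692) = 1.9021e-05 rad = 3.923″.

Δλ = 3.9″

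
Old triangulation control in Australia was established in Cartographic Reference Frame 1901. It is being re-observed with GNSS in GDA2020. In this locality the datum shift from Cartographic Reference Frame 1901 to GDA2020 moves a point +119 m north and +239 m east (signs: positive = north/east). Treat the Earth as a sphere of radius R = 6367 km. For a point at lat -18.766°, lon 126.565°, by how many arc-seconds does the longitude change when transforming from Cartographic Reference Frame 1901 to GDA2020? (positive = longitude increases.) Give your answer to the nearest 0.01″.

At latitude -18.766°, cos φ = 0.946840.
One radian of longitude at latitude φ spans R cos φ, so Δλ = ΔE / (R cos φ) = 239.0 / (6367000 × 0.946840) = 3.9645e-05 rad = 8.177″.

Δλ = 8.18″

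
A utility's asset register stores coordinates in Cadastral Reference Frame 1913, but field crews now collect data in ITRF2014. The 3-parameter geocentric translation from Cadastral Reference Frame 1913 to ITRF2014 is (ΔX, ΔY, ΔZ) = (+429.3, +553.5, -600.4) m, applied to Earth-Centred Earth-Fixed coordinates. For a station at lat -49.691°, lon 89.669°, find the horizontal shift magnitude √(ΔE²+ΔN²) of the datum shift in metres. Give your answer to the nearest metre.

At φ = -49.691°, λ = 89.669°: sin φ = -0.762567, cos φ = 0.646910, sin λ = 0.999983, cos λ = 0.005777.
ΔE = −sin λ·ΔX + cos λ·ΔY = −(0.999983)·(429.3) + (0.005777)·(553.5) = -426.10 m.
ΔN = −sin φ cos λ·ΔX − sin φ sin λ·ΔY + cos φ·ΔZ = −(-0.762567)(0.005777)(429.3) − (-0.762567)(0.999983)(553.5) + (0.646910)(-600.4) = 35.56 m.
Horizontal magnitude = √(ΔE² + ΔN²) = √((-426.10)² + 35.56²) = 427.58 m.

428 m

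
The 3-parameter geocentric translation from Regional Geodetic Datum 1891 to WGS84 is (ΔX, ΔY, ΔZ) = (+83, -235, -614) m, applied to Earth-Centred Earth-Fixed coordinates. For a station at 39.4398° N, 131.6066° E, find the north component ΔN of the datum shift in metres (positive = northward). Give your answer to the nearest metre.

ΔN = -328 m

At φ = 39.4398°, λ = 131.6066°: sin φ = 0.635267, cos φ = 0.772292, sin λ = 0.747722, cos λ = -0.664012.
ΔN = −sin φ cos λ·ΔX − sin φ sin λ·ΔY + cos φ·ΔZ = −(0.635267)(-0.664012)(83) − (0.635267)(0.747722)(-235) + (0.772292)(-614) = -327.55 m.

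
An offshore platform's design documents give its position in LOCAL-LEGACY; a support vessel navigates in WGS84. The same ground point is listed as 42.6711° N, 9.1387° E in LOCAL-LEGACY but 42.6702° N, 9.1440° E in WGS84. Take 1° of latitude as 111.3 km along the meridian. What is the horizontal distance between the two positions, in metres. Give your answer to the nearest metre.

445 m

Δφ = 42.6702° − 42.6711° = -0.0009°; Δλ = 9.1440° − 9.1387° = +0.0053°.
ΔN = Δφ × 111300 = -100.2 m; ΔE = Δλ × 111300 × cos(42.6711°) = +0.0053 × 111300 × 0.735257 = 433.7 m.
Distance = √(ΔE² + ΔN²) = √(433.7² + (-100.2)²) = 445.1 m.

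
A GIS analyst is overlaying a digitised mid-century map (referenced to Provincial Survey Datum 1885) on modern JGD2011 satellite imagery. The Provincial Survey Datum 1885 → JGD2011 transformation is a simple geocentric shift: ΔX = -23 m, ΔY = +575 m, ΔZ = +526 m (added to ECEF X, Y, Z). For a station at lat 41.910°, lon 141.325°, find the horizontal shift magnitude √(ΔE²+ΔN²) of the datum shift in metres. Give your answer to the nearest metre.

At φ = 41.910°, λ = 141.325°: sin φ = 0.667962, cos φ = 0.744195, sin λ = 0.624902, cos λ = -0.780703.
ΔE = −sin λ·ΔX + cos λ·ΔY = −(0.624902)·(-23) + (-0.780703)·(575) = -434.53 m.
ΔN = −sin φ cos λ·ΔX − sin φ sin λ·ΔY + cos φ·ΔZ = −(0.667962)(-0.780703)(-23) − (0.667962)(0.624902)(575) + (0.744195)(526) = 139.44 m.
Horizontal magnitude = √(ΔE² + ΔN²) = √((-434.53)² + 139.44²) = 456.36 m.

456 m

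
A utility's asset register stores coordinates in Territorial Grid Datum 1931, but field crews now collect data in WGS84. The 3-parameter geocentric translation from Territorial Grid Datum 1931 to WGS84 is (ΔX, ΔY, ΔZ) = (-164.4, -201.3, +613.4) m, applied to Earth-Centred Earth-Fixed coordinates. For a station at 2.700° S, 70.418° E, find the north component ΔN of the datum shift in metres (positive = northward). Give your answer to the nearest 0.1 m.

ΔN = 601.2 m

The local north axis is (−sin φ cos λ, −sin φ sin λ, cos φ), giving ΔN = -2.596 − 8.934 + 612.719 = 601.19 m.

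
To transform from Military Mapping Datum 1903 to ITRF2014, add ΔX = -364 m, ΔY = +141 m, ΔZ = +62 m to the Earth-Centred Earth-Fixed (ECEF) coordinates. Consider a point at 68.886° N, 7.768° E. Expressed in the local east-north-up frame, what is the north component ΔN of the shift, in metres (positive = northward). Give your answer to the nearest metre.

The local north axis is (−sin φ cos λ, −sin φ sin λ, cos φ), giving ΔN = 336.447 − 17.778 + 22.334 = 341.00 m.

ΔN = 341 m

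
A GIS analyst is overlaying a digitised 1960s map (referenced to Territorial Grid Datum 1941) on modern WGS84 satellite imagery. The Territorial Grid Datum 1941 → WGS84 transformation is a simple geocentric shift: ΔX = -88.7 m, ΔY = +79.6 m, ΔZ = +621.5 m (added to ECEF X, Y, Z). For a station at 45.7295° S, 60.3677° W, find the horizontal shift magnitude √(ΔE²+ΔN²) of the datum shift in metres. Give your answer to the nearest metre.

355 m

At φ = -45.7295°, λ = -60.3677°: sin φ = -0.716052, cos φ = 0.698047, sin λ = -0.869216, cos λ = 0.494432.
ΔE = −sin λ·ΔX + cos λ·ΔY = −(-0.869216)·(-88.7) + (0.494432)·(79.6) = -37.74 m.
ΔN = −sin φ cos λ·ΔX − sin φ sin λ·ΔY + cos φ·ΔZ = −(-0.716052)(0.494432)(-88.7) − (-0.716052)(-0.869216)(79.6) + (0.698047)(621.5) = 352.89 m.
Horizontal magnitude = √(ΔE² + ΔN²) = √((-37.74)² + 352.89²) = 354.90 m.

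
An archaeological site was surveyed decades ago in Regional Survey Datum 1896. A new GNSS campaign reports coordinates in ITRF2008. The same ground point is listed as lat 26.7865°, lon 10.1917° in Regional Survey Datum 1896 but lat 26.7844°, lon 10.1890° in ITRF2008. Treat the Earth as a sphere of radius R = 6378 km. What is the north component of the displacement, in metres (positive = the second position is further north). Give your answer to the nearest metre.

Δφ = 26.7844° − 26.7865° = -0.0021°; Δλ = 10.1890° − 10.1917° = -0.0027°.
1° along a meridian = πR/180 = 111317 m.
ΔN = Δφ × 111317 = -233.8 m; ΔE = Δλ × 111317 × cos(26.7865°) = -0.0027 × 111317 × 0.892692 = -268.3 m.

ΔN = -234 m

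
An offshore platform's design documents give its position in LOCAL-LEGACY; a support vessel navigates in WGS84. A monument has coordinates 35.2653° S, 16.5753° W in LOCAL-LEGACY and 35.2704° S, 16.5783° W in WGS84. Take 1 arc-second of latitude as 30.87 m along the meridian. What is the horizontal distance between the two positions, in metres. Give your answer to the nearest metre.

629 m

Δφ = -35.2704° − -35.2653° = -0.0051°; Δλ = -16.5783° − -16.5753° = -0.0030°.
1° of latitude = 3600 × 30.87 = 111132 m.
ΔN = Δφ × 111132 = -566.8 m; ΔE = Δλ × 111132 × cos(-35.2653°) = -0.0030 × 111132 × 0.816487 = -272.2 m.
Distance = √(ΔE² + ΔN²) = √((-272.2)² + (-566.8)²) = 628.8 m.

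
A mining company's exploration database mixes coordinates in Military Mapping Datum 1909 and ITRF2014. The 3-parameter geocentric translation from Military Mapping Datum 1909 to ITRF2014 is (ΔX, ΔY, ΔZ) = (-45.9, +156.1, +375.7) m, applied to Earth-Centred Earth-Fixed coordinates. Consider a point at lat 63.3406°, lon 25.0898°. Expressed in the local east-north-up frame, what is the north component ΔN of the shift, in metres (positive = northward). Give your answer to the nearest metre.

At φ = 63.3406°, λ = 25.0898°: sin φ = 0.893690, cos φ = 0.448686, sin λ = 0.424038, cos λ = 0.905644.
ΔN = −sin φ cos λ·ΔX − sin φ sin λ·ΔY + cos φ·ΔZ = −(0.893690)(0.905644)(-45.9) − (0.893690)(0.424038)(156.1) + (0.448686)(375.7) = 146.57 m.

ΔN = 147 m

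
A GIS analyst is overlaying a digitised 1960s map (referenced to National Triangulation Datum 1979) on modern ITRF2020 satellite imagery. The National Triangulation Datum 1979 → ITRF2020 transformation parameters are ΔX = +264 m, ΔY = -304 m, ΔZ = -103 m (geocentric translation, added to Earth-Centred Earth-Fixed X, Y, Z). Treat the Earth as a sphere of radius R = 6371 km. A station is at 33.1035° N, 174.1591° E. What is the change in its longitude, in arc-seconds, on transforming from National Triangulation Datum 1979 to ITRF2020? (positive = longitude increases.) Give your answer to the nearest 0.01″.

Δλ = 10.65″

sin φ = 0.546153, cos φ = 0.837685, sin λ = 0.101766, cos λ = -0.994808.
East component: ΔE = −sin λ·ΔX + cos λ·ΔY = −(0.101766)(264) + (-0.994808)(-304) = 275.56 m.
1° of latitude spans πR/180 = 111195 m; at latitude φ, 1° of longitude spans that × cos φ = 93146.4 m, so Δλ = 275.56 / 93146.4 × 3600 = 10.650″.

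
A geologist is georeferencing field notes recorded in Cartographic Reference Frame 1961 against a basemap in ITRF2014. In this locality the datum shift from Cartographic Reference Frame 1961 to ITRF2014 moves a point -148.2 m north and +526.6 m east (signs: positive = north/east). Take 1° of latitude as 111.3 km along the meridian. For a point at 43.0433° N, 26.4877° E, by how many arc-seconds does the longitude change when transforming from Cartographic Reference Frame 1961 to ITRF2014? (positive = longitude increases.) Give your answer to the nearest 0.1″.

At latitude 43.0433°, cos φ = 0.730838.
1° of longitude at this latitude = 111.3 × cos φ = 81.34 km, so Δλ = 526.6 / 81342.3 = 0.0064739° = 23.306″.

Δλ = 23.3″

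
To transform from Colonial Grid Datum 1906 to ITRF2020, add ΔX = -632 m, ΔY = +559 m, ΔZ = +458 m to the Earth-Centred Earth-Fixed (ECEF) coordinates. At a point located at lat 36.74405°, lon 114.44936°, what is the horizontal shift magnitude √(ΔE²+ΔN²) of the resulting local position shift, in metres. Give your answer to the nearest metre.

At φ = 36.74405°, λ = 114.44936°: sin φ = 0.598241, cos φ = 0.801316, sin λ = 0.910327, cos λ = -0.413889.
ΔE = −sin λ·ΔX + cos λ·ΔY = −(0.910327)·(-632) + (-0.413889)·(559) = 343.96 m.
ΔN = −sin φ cos λ·ΔX − sin φ sin λ·ΔY + cos φ·ΔZ = −(0.598241)(-0.413889)(-632) − (0.598241)(0.910327)(559) + (0.801316)(458) = -93.91 m.
Horizontal magnitude = √(ΔE² + ΔN²) = √(343.96² + (-93.91)²) = 356.55 m.

357 m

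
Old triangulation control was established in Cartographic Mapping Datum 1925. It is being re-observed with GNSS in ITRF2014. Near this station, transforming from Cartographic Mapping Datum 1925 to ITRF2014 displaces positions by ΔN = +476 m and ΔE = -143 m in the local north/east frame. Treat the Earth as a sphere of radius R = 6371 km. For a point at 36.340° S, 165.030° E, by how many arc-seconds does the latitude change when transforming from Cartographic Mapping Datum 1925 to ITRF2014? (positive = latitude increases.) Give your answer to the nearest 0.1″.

On a sphere of radius R, 1 rad of latitude = R, so Δφ = ΔN / R = 476.0 / 6371000 = 7.4714e-05 rad = 15.411″.

Δφ = 15.4″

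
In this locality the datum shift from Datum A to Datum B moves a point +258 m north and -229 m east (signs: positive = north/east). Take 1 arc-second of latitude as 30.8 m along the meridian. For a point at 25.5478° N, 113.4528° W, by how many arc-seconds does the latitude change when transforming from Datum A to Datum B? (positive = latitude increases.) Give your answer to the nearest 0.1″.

Δφ = 8.4″

1″ of latitude = 30.80 m, so Δφ = 258.0 / 30.80 = 8.377″.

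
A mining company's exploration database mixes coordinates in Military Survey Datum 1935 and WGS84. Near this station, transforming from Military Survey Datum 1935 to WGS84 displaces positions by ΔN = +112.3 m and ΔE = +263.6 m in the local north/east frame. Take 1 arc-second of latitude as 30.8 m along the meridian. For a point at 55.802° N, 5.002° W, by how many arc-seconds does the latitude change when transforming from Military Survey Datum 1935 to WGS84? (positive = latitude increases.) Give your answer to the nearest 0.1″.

Δφ = 3.6″

1″ of latitude = 30.80 m, so Δφ = 112.3 / 30.80 = 3.646″.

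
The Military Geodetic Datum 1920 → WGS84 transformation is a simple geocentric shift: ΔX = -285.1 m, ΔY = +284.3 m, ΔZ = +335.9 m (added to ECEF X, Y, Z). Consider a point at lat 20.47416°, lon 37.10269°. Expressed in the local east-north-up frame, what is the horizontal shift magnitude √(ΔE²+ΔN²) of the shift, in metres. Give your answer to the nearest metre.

At φ = 20.47416°, λ = 37.10269°: sin φ = 0.349785, cos φ = 0.936830, sin λ = 0.603245, cos λ = 0.797556.
ΔE = −sin λ·ΔX + cos λ·ΔY = −(0.603245)·(-285.1) + (0.797556)·(284.3) = 398.73 m.
ΔN = −sin φ cos λ·ΔX − sin φ sin λ·ΔY + cos φ·ΔZ = −(0.349785)(0.797556)(-285.1) − (0.349785)(0.603245)(284.3) + (0.936830)(335.9) = 334.23 m.
Horizontal magnitude = √(ΔE² + ΔN²) = √(398.73² + 334.23²) = 520.28 m.

520 m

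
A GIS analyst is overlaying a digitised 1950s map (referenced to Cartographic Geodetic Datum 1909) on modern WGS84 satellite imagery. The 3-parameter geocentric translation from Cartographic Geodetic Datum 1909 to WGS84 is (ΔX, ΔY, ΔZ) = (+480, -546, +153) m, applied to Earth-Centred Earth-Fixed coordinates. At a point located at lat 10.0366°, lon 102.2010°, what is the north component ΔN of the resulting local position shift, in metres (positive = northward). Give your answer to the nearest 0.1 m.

ΔN = 261.3 m

The local north axis is (−sin φ cos λ, −sin φ sin λ, cos φ), giving ΔN = 17.679 + 93.006 + 150.659 = 261.34 m.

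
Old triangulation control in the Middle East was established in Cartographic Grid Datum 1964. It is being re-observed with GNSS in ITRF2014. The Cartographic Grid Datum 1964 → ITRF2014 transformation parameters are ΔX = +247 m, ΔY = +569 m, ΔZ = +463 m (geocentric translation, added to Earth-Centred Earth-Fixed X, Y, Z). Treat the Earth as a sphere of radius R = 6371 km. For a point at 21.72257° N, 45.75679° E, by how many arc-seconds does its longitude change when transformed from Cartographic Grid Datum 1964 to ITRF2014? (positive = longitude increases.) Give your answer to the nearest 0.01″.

Δλ = 7.67″

sin φ = 0.370113, cos φ = 0.928987, sin λ = 0.716385, cos λ = 0.697706.
East component: ΔE = −sin λ·ΔX + cos λ·ΔY = −(0.716385)(247) + (0.697706)(569) = 220.05 m.
1° of latitude spans πR/180 = 111195 m; at latitude φ, 1° of longitude spans that × cos φ = 103298.6 m, so Δλ = 220.05 / 103298.6 × 3600 = 7.669″.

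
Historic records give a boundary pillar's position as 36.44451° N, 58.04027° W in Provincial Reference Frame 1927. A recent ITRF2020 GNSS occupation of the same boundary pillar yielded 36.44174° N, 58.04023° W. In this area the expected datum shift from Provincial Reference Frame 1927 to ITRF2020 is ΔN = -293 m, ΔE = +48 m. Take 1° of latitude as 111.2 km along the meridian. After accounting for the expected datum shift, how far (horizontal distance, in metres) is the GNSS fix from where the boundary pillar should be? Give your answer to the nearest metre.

Observed coordinate differences: Δφ = -0.00277°, Δλ = +0.00004°.
Converting to metres (1° lat = 111200 m, cos φ = 0.804433): observed ΔN = -308.0 m, observed ΔE = 3.6 m.
Subtracting the expected shift leaves a residual of -308.0 − (-293) = -15.0 m north and 3.6 − (48) = -44.4 m east.
Residual distance = √((-15.0)² + (-44.4)²) = 46.9 m.

47 m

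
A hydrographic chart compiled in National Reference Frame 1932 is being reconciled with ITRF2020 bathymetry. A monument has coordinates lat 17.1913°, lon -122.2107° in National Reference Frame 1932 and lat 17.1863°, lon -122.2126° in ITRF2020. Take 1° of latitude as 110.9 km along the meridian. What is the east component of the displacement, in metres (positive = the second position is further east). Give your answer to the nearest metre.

ΔE = -201 m

Δφ = 17.1863° − 17.1913° = -0.0050°; Δλ = -122.2126° − -122.2107° = -0.0019°.
ΔN = Δφ × 110900 = -554.5 m; ΔE = Δλ × 110900 × cos(17.1913°) = -0.0019 × 110900 × 0.955323 = -201.3 m.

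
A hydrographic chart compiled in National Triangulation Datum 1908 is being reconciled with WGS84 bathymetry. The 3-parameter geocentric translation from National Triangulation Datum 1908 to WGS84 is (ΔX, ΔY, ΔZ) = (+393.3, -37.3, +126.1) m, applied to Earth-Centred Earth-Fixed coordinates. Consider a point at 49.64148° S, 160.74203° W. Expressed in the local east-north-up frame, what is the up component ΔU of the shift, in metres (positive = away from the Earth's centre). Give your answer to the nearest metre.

ΔU = -329 m

The local up (radial) axis is (cos φ cos λ, cos φ sin λ, sin φ), giving ΔU = -240.437 + 7.967 − 96.089 = -328.56 m.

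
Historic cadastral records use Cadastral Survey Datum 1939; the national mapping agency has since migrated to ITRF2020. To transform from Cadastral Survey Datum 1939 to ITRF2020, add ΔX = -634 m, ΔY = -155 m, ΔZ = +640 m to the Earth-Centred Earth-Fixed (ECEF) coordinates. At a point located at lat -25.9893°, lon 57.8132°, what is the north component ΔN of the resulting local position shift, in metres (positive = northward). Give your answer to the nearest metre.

The local north axis is (−sin φ cos λ, −sin φ sin λ, cos φ), giving ΔN = -147.990 − 57.483 + 575.281 = 369.81 m.

ΔN = 370 m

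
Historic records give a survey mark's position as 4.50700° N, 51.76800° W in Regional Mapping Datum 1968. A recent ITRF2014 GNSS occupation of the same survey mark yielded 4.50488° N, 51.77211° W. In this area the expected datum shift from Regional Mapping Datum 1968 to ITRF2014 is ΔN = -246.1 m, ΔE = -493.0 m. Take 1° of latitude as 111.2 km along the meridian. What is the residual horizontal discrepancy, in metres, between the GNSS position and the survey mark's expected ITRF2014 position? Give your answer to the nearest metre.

Observed coordinate differences: Δφ = -0.00212°, Δλ = -0.00411°.
Converting to metres (1° lat = 111200 m, cos φ = 0.996908): observed ΔN = -235.7 m, observed ΔE = -455.6 m.
Subtracting the expected shift leaves a residual of -235.7 − (-246.1) = 10.4 m north and -455.6 − (-493.0) = 37.4 m east.
Residual distance = √(10.4² + 37.4²) = 38.8 m.

39 m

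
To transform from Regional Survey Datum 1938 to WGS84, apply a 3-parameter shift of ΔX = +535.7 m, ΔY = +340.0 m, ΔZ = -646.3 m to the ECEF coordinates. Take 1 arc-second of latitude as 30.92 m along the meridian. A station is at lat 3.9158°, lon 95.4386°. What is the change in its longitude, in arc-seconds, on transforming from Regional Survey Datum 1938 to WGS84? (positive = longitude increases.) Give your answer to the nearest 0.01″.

Δλ = -18.33″

sin φ = 0.068290, cos φ = 0.997665, sin λ = 0.995498, cos λ = -0.094779.
East component: ΔE = −sin λ·ΔX + cos λ·ΔY = −(0.995498)(535.7) + (-0.094779)(340.0) = -565.51 m.
1° of latitude spans 3600 × 30.92 = 111312 m; at latitude φ, 1° of longitude spans that × cos φ = 111052.1 m, so Δλ = -565.51 / 111052.1 × 3600 = -18.332″.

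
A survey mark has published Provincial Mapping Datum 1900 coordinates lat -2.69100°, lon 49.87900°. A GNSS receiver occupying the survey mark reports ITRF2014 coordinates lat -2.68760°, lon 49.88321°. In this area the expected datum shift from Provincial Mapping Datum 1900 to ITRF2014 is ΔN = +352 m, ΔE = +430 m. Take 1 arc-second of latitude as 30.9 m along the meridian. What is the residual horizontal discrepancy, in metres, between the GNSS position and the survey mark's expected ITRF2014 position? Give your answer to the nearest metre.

46 m

Observed coordinate differences: Δφ = +0.00340°, Δλ = +0.00421°.
Converting to metres (1° lat = 111240 m, cos φ = 0.998897): observed ΔN = 378.2 m, observed ΔE = 467.8 m.
Subtracting the expected shift leaves a residual of 378.2 − (352) = 26.2 m north and 467.8 − (430) = 37.8 m east.
Residual distance = √(26.2² + 37.8²) = 46.0 m.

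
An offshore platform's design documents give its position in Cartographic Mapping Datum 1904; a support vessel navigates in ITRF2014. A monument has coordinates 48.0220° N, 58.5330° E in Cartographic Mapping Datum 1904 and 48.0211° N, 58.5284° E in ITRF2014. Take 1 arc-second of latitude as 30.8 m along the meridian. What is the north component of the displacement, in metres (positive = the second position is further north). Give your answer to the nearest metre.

Δφ = 48.0211° − 48.0220° = -0.0009°; Δλ = 58.5284° − 58.5330° = -0.0046°.
1° of latitude = 3600 × 30.80 = 110880 m.
ΔN = Δφ × 110880 = -99.8 m; ΔE = Δλ × 110880 × cos(48.0220°) = -0.0046 × 110880 × 0.668845 = -341.1 m.

ΔN = -100 m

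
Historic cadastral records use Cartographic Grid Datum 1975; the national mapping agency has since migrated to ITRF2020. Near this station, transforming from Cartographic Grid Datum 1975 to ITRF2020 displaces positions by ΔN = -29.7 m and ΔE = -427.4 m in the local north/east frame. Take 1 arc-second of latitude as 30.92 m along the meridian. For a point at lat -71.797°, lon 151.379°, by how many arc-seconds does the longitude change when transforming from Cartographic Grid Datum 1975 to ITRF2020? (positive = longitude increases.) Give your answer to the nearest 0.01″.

At latitude -71.797°, cos φ = 0.312385.
1″ of longitude at this latitude = 30.92 × cos φ = 9.6589 m, so Δλ = -427.4 / 9.6589 = -44.249″.

Δλ = -44.25″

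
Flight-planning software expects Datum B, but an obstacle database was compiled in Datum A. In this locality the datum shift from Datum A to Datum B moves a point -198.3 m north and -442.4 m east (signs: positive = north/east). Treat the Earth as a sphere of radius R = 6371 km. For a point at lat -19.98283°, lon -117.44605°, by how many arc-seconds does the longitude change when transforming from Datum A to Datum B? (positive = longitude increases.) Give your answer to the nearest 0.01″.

At latitude -19.98283°, cos φ = 0.939795.
One radian of longitude at latitude φ spans R cos φ, so Δλ = ΔE / (R cos φ) = -442.4 / (6371000 × 0.939795) = -7.3888e-05 rad = -15.241″.

Δλ = -15.24″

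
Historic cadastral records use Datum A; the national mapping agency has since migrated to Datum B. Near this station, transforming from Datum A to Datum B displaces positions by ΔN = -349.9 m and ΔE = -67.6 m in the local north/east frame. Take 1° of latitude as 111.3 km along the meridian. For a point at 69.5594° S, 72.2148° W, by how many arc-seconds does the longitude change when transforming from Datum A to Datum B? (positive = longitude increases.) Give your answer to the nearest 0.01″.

At latitude -69.5594°, cos φ = 0.349236.
1° of longitude at this latitude = 111.3 × cos φ = 38.87 km, so Δλ = -67.6 / 38870.0 = -0.0017391° = -6.261″.

Δλ = -6.26″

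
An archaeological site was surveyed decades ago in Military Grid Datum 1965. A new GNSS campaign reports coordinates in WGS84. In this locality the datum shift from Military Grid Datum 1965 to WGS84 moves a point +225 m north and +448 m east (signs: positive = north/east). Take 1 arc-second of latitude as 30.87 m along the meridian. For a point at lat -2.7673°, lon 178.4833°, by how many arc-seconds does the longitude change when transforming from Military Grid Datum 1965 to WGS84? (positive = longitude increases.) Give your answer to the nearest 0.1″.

Δλ = 14.5″

At latitude -2.7673°, cos φ = 0.998834.
1″ of longitude at this latitude = 30.87 × cos φ = 30.8340 m, so Δλ = 448.0 / 30.8340 = 14.529″.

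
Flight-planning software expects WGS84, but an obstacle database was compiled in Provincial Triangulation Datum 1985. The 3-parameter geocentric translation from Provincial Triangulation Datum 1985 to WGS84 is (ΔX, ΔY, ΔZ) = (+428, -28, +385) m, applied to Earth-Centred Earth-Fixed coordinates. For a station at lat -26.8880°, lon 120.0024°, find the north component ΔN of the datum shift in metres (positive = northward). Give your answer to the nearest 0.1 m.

ΔN = 235.6 m

At φ = -26.8880°, λ = 120.0024°: sin φ = -0.452248, cos φ = 0.891892, sin λ = 0.866004, cos λ = -0.500036.
ΔN = −sin φ cos λ·ΔX − sin φ sin λ·ΔY + cos φ·ΔZ = −(-0.452248)(-0.500036)(428) − (-0.452248)(0.866004)(-28) + (0.891892)(385) = 235.62 m.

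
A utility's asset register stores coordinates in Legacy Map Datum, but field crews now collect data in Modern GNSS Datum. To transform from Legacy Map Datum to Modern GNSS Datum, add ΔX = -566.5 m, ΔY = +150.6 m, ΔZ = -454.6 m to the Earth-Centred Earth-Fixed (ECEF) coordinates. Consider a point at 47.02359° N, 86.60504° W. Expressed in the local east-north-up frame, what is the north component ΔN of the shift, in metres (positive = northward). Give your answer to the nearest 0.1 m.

At φ = 47.02359°, λ = -86.60504°: sin φ = 0.731634, cos φ = 0.681697, sin λ = -0.998245, cos λ = 0.059219.
ΔN = −sin φ cos λ·ΔX − sin φ sin λ·ΔY + cos φ·ΔZ = −(0.731634)(0.059219)(-566.5) − (0.731634)(-0.998245)(150.6) + (0.681697)(-454.6) = -175.36 m.

ΔN = -175.4 m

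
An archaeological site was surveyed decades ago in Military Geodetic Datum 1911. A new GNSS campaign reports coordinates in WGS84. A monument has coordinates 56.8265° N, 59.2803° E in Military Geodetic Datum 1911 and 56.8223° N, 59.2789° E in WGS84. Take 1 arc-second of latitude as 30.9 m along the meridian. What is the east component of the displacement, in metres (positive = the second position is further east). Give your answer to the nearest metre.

Δφ = 56.8223° − 56.8265° = -0.0042°; Δλ = 59.2789° − 59.2803° = -0.0014°.
1° of latitude = 3600 × 30.90 = 111240 m.
ΔN = Δφ × 111240 = -467.2 m; ΔE = Δλ × 111240 × cos(56.8265°) = -0.0014 × 111240 × 0.547176 = -85.2 m.

ΔE = -85 m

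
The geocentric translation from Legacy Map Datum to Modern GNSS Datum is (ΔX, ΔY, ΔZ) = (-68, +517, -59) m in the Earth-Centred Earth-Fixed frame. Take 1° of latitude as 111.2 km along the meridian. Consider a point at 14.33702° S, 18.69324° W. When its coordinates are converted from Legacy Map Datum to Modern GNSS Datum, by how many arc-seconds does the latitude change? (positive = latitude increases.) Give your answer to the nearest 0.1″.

sin φ = -0.247625, cos φ = 0.968856, sin λ = -0.320501, cos λ = 0.947248.
North component: ΔN = −sin φ cos λ·ΔX − sin φ sin λ·ΔY + cos φ·ΔZ = −(-0.247625)(0.947248)(-68) − (-0.247625)(-0.320501)(517) + (0.968856)(-59) = -114.14 m.
1° of latitude spans 111200 m, so Δφ = -114.14 / 111200 × 3600 = -3.695″.

Δφ = -3.7″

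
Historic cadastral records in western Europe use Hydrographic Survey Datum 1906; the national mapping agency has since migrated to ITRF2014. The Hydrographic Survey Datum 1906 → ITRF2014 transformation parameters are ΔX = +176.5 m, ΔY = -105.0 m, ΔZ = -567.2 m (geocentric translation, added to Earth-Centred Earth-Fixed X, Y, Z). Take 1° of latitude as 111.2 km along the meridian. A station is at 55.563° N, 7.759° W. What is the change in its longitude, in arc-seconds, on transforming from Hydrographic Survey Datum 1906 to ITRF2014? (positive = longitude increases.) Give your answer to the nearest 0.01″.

sin φ = 0.824748, cos φ = 0.565500, sin λ = -0.135007, cos λ = 0.990845.
East component: ΔE = −sin λ·ΔX + cos λ·ΔY = −(-0.135007)(176.5) + (0.990845)(-105.0) = -80.21 m.
1° of latitude spans 111200 m; at latitude φ, 1° of longitude spans that × cos φ = 62883.6 m, so Δλ = -80.21 / 62883.6 × 3600 = -4.592″.

Δλ = -4.59″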